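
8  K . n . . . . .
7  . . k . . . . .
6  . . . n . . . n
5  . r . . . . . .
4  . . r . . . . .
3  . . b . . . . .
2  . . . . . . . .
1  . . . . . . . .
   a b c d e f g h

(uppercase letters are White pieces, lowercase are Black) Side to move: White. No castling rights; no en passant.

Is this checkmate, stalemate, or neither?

White to move; white king on a8.
In check: no.
King squares — a7: attacked by Nc8; b7: attacked by Rb5; b8: attacked by Rb5.
Legal moves for White: none.
Not in check and no legal moves → stalemate.

stalemate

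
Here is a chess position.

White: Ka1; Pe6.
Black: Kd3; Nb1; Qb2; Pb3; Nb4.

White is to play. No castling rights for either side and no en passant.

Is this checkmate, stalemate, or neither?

White to move; white king on a1.
In check: yes, from the black queen on b2.
Legal moves for White: Kxb2.
White is in check but has 1 legal move → neither.

neither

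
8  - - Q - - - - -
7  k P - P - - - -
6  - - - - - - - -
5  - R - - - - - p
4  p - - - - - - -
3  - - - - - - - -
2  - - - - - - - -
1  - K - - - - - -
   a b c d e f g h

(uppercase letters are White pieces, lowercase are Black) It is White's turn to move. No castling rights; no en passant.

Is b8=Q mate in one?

yes

After b8=Q: black king on a7; in check: yes, from the white queen on b8.
King squares — a6: attacked by Qc8; b6: attacked by Rb5; b7: attacked by Rb5; a8: attacked by Qb8; b8: attacked by Rb5.
Black has no legal moves → checkmate.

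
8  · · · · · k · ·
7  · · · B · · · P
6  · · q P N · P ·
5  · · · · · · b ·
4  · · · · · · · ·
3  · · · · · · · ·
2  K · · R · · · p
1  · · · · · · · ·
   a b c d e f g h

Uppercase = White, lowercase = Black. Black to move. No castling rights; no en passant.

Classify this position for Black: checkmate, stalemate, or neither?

checkmate

Black to move; black king on f8.
In check: yes, from the white knight on e6.
King squares — e7: attacked by Pd6; f7: attacked by Pg6; g7: attacked by Ne6; e8: attacked by Bd7; g8: attacked by Ph7.
Legal moves for Black: none.
In check with no legal moves → checkmate.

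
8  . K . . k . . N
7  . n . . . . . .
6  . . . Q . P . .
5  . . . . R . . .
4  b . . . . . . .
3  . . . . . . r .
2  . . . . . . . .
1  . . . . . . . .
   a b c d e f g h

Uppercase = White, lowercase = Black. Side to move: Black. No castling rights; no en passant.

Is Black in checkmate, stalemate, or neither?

checkmate

Black to move; black king on e8.
In check: yes, from the white rook on e5.
King squares — d7: attacked by Qd6; e7: attacked by Re5; f7: attacked by Nh8; d8: attacked by Qd6; f8: attacked by Qd6.
Legal moves for Black: none.
In check with no legal moves → checkmate.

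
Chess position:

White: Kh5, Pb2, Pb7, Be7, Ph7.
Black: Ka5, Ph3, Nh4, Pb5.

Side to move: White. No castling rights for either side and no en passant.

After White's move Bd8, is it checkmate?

no

After Bd8: black king on a5; in check: yes, from the white bishop on d8.
Black has 3 legal replies: Ka6, Kb4, Ka4.
In check but a legal move exists → not checkmate.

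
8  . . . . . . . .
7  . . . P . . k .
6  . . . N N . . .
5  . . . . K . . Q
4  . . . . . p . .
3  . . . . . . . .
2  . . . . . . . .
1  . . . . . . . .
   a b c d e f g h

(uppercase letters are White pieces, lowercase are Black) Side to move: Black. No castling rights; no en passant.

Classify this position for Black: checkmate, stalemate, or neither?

neither

Black to move; black king on g7.
In check: yes, from the white knight on e6.
King squares — f6: attacked by Ke5; g6: attacked by Qh5; h6: attacked by Qh5; f7: attacked by Qh5; h7: attacked by Qh5; f8: attacked by Ne6; g8: available; h8: attacked by Qh5.
Legal moves for Black: Kg8.
Black is in check but has 1 legal move → neither.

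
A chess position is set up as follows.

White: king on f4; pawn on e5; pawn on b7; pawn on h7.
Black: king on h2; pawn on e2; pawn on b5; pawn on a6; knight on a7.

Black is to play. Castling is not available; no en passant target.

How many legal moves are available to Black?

Black to move; king on h2.
In check: no.
Legal moves: Nc8, Nc6, Kh3, Kg2, Kh1, Kg1, a5, b4, e1=Q, e1=R, e1=B, e1=N.
Count: 12.

12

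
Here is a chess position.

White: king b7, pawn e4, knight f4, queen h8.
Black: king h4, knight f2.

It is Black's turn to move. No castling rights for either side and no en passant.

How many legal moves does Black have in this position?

Black to move; king on h4.
In check: yes, from the white queen on h8.
Legal moves: Kg5, Kg4, Kg3.
Count: 3.

3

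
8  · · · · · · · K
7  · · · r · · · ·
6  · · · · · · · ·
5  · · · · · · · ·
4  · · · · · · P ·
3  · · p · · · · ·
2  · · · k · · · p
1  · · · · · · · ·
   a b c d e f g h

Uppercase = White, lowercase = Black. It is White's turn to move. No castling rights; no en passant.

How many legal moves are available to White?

White to move; king on h8.
In check: no.
Legal moves: Kg8, g5.
Count: 2.

2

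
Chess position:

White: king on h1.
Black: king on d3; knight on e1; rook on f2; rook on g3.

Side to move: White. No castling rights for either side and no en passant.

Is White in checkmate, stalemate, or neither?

stalemate

White to move; white king on h1.
In check: no.
King squares — g1: attacked by Rg3; g2: attacked by Ne1; h2: attacked by Rf2.
Legal moves for White: none.
Not in check and no legal moves → stalemate.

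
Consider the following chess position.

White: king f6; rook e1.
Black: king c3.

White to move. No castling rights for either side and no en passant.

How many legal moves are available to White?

White to move; king on f6.
In check: no.
Legal moves: Kg7, Kf7, Ke7, Kg6, Ke6, Kg5, Kf5, Ke5, Re8, Re7, Re6, Re5, Re4, Re3+, Re2, Rh1, Rg1, Rf1, Rd1, Rc1+, Rb1, Ra1.
Count: 22.

22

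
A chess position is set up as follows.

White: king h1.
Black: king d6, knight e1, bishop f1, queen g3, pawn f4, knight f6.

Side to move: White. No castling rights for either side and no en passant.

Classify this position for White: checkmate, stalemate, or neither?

stalemate

White to move; white king on h1.
In check: no.
King squares — g1: attacked by Qg3; g2: attacked by Ne1; h2: attacked by Qg3.
Legal moves for White: none.
Not in check and no legal moves → stalemate.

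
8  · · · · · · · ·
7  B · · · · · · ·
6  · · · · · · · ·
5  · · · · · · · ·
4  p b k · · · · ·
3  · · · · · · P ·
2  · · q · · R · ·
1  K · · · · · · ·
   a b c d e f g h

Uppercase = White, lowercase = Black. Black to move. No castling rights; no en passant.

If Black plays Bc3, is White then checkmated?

yes

After Bc3: white king on a1; in check: yes, from the black bishop on c3.
King squares — b1: attacked by Qc2; a2: attacked by Qc2; b2: attacked by Qc2.
White has no legal moves → checkmate.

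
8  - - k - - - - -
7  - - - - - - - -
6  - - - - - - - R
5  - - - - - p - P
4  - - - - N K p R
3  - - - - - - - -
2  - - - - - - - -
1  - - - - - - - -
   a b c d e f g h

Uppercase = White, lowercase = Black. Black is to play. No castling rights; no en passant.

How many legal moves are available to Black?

Black to move; king on c8.
In check: no.
Legal moves: Kd8, Kb8, Kd7, Kc7, Kb7, fxe4, g3.
Count: 7.

7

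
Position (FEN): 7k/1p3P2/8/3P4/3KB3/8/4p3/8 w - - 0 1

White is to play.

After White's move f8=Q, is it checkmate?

yes

After f8=Q: black king on h8; in check: yes, from the white queen on f8.
King squares — g7: attacked by Qf8; h7: attacked by Be4; g8: attacked by Qf8.
Black has no legal moves → checkmate.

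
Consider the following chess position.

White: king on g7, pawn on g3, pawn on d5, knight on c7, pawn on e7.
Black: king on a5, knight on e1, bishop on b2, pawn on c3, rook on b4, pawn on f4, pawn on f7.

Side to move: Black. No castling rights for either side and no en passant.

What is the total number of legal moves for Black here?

23

Black to move; king on a5.
In check: no.
Legal moves: Kb6, Ka4, Rb8, Rb7, Rb6, Rb5, Re4, Rd4, Rc4, Ra4, Rb3, Ba3, Bc1, Ba1, Nf3, Nd3, Ng2, Nc2, fxg3, f6, f3, c2+, f5.
Count: 23.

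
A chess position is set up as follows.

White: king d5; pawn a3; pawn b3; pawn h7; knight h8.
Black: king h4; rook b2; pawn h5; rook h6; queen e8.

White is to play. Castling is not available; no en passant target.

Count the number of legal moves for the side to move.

White to move; king on d5.
In check: no.
Legal moves: Nf7, Ng6+, Kc5, Kd4, Kc4, b4, a4.
Count: 7.

7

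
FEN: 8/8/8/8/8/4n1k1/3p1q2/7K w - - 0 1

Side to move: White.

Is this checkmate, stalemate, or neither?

White to move; white king on h1.
In check: no.
King squares — g1: attacked by Qf2; g2: attacked by Qf2; h2: attacked by Qf2.
Legal moves for White: none.
Not in check and no legal moves → stalemate.

stalemate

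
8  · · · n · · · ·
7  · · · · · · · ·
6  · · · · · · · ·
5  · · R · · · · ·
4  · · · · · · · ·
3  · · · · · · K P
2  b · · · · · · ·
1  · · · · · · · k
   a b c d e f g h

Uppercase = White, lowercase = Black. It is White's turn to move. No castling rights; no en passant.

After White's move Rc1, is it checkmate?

After Rc1: black king on h1; in check: yes, from the white rook on c1.
King squares — g1: attacked by Rc1; g2: attacked by Kg3; h2: attacked by Kg3.
Black has no legal moves → checkmate.

yes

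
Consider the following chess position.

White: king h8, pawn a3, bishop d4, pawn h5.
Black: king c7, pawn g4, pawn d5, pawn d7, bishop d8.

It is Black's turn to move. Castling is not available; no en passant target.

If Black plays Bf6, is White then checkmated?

After Bf6: white king on h8; in check: yes, from the black bishop on f6.
White has 3 legal replies: Kg8, Kh7, Bxf6.
In check but a legal move exists → not checkmate.

no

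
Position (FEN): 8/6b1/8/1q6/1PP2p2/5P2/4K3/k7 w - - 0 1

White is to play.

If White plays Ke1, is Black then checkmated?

no

After Ke1: black king on a1; in check: no.
Black is not in check, so this cannot be checkmate.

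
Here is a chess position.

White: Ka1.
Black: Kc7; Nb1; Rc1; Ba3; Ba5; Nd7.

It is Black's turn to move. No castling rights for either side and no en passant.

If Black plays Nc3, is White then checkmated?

After Nc3: white king on a1; in check: yes, from the black rook on c1.
King squares — b1: attacked by Rc1; a2: attacked by Nc3; b2: attacked by Ba3.
White has no legal moves → checkmate.

yes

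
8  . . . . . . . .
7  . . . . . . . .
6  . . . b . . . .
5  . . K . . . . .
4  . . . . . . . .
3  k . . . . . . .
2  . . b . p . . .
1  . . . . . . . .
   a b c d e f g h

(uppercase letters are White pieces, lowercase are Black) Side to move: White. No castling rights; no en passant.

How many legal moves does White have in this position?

White to move; king on c5.
In check: yes, from the black bishop on d6.
Legal moves: Kxd6, Kc6, Kb6, Kd5, Kb5, Kd4, Kc4.
Count: 7.

7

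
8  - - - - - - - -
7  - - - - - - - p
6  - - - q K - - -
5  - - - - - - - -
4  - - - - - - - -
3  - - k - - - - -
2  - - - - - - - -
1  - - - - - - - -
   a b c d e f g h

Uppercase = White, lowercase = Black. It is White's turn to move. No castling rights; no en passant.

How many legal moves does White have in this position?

3

White to move; king on e6.
In check: yes, from the black queen on d6.
Legal moves: Kf7, Kxd6, Kf5.
Count: 3.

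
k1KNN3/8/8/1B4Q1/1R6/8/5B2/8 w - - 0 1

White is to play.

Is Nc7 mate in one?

yes

After Nc7: black king on a8; in check: yes, from the white knight on c7.
King squares — a7: attacked by Bf2; b7: attacked by Kc8; b8: attacked by Kc8.
Black has no legal moves → checkmate.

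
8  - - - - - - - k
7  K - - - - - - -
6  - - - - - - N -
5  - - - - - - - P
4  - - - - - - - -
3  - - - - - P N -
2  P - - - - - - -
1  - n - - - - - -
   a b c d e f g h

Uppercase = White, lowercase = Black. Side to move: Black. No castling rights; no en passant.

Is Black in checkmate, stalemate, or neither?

Black to move; black king on h8.
In check: yes, from the white knight on g6.
Legal moves for Black: Kg8, Kh7, Kg7.
Black is in check but has 3 legal moves → neither.

neither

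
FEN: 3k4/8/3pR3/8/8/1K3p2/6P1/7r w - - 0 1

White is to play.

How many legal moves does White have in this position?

White to move; king on b3.
In check: no.
Legal moves: Re8+, Re7, Rh6, Rg6, Rf6, Rxd6+, Re5, Re4, Re3, Re2, Re1, Kc4, Kb4, Ka4, Kc3, Ka3, Kc2, Kb2, Ka2, gxf3, g3, g4.
Count: 22.

22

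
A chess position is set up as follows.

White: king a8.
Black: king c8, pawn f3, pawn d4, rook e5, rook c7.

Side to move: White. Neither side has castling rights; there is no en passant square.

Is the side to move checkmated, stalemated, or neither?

stalemate

White to move; white king on a8.
In check: no.
King squares — a7: attacked by Rc7; b7: attacked by Rc7; b8: attacked by Kc8.
Legal moves for White: none.
Not in check and no legal moves → stalemate.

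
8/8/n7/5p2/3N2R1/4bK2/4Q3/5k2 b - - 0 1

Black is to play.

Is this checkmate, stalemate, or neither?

Black to move; black king on f1.
In check: yes, from the white queen on e2.
King squares — e1: attacked by Qe2; g1: attacked by Rg4; e2: attacked by Kf3; f2: attacked by Qe2; g2: attacked by Qe2.
Legal moves for Black: none.
In check with no legal moves → checkmate.

checkmate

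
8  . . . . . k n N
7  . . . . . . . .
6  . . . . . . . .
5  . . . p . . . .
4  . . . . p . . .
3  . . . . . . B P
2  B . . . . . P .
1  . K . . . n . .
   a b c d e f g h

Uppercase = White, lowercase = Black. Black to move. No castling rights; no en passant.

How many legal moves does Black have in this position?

12

Black to move; king on f8.
In check: no.
Legal moves: Ne7, Nh6, Nf6, Ke8, Kg7, Ke7, Nxg3, Ne3, Nh2, Nd2+, d4, e3.
Count: 12.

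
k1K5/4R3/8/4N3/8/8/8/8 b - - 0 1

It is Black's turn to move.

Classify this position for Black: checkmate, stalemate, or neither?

Black to move; black king on a8.
In check: no.
King squares — a7: attacked by Re7; b7: attacked by Re7; b8: attacked by Kc8.
Legal moves for Black: none.
Not in check and no legal moves → stalemate.

stalemate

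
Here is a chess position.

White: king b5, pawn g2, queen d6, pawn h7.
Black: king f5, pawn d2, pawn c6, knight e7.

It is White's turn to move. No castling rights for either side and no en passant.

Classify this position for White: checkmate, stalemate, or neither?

White to move; white king on b5.
In check: yes, from the black pawn on c6.
King squares — a4: available; b4: available; c4: available; a5: available; c5: available; a6: available; b6: available; c6: attacked by Ne7.
Legal moves for White: Kb6, Ka6, Kc5, Ka5, Kc4, Kb4, Ka4, Qxc6.
White is in check but has 8 legal moves → neither.

neither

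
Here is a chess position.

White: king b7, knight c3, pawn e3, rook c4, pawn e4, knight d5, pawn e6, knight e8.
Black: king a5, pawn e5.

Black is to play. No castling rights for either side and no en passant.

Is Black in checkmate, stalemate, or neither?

Black to move; black king on a5.
In check: no.
King squares — a4: attacked by Nc3; b4: attacked by Rc4; b5: attacked by Nc3; a6: attacked by Kb7; b6: attacked by Nd5.
Legal moves for Black: none.
Not in check and no legal moves → stalemate.

stalemate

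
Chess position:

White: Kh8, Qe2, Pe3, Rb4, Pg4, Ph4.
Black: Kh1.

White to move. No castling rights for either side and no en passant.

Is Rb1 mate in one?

yes

After Rb1: black king on h1; in check: yes, from the white rook on b1.
King squares — g1: attacked by Rb1; g2: attacked by Qe2; h2: attacked by Qe2.
Black has no legal moves → checkmate.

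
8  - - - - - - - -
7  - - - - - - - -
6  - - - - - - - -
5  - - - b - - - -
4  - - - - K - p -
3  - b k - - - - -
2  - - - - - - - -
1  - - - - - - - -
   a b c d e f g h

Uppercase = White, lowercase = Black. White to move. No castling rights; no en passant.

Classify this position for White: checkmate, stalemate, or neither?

White to move; white king on e4.
In check: yes, from the black bishop on d5.
King squares — d3: attacked by Kc3; e3: available; f3: attacked by Pg4; d4: attacked by Kc3; f4: available; d5: attacked by Bb3; e5: available; f5: available.
Legal moves for White: Kf5, Ke5, Kf4, Ke3.
White is in check but has 4 legal moves → neither.

neither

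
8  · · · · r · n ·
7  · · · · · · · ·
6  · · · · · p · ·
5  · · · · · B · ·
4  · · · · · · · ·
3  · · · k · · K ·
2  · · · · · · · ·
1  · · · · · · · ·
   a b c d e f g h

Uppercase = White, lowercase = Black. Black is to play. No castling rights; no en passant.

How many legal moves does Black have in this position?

7

Black to move; king on d3.
In check: yes, from the white bishop on f5.
Legal moves: Kd4, Kc4, Ke3, Kc3, Ke2, Kd2, Re4.
Count: 7.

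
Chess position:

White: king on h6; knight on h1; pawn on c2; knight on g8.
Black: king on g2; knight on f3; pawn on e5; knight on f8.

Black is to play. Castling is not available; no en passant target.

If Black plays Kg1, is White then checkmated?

no

After Kg1: white king on h6; in check: no.
White is not in check, so this cannot be checkmate.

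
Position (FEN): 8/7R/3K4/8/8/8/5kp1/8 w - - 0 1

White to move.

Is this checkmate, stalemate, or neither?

White to move; white king on d6.
In check: no.
Legal moves for White include: Rh8, Rg7, Rf7+, Re7, Rd7, Rc7, Rb7, Ra7, Rh6, Rh5, Rh4, Rh3, Rh2, Rh1, Ke7, Kd7, Kc7, Ke6, ... (list truncated; more exist).
White has legal moves and is not in check → neither.

neither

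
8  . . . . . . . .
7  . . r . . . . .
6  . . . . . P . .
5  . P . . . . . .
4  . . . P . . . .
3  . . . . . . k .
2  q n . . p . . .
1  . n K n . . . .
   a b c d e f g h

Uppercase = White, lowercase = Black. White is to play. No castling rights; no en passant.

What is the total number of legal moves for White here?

White to move; king on c1.
In check: yes, from the black rook on c7.
Legal moves: none.
Count: 0.

0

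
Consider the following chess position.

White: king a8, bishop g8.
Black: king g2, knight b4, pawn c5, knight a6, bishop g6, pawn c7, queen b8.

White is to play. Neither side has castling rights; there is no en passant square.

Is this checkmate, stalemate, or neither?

checkmate

White to move; white king on a8.
In check: yes, from the black queen on b8.
King squares — a7: attacked by Qb8; b7: attacked by Qb8; b8: attacked by Na6.
Legal moves for White: none.
In check with no legal moves → checkmate.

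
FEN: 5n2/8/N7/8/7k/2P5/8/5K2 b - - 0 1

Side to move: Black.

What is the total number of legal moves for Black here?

9

Black to move; king on h4.
In check: no.
Legal moves: Nh7, Nd7, Ng6, Ne6, Kh5, Kg5, Kg4, Kh3, Kg3.
Count: 9.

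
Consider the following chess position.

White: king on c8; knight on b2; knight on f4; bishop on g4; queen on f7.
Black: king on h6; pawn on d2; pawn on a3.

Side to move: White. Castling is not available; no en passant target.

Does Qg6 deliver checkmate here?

yes

After Qg6: black king on h6; in check: yes, from the white queen on g6.
King squares — g5: attacked by Qg6; h5: attacked by Nf4; g6: attacked by Nf4; g7: attacked by Qg6; h7: attacked by Qg6.
Black has no legal moves → checkmate.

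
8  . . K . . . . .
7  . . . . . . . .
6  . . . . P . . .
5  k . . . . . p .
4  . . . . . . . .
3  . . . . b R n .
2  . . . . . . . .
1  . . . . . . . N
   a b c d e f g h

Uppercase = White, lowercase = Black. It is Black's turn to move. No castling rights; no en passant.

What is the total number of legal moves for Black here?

Black to move; king on a5.
In check: no.
Legal moves: Kb6, Ka6, Kb5, Kb4, Ka4, Nh5, Nf5, Ne4, Ne2, Nxh1, Nf1, Ba7, Bb6, Bc5, Bf4, Bd4, Bf2, Bd2, Bg1, Bc1, g4.
Count: 21.

21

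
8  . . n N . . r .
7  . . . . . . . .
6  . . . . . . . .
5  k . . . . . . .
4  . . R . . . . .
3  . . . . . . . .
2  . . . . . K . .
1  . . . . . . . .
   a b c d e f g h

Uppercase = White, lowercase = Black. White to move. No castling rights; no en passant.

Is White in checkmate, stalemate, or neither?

neither

White to move; white king on f2.
In check: no.
Legal moves for White include: Nf7, Nb7+, Ne6, Nc6+, Rxc8, Rc7, Rc6, Rc5+, Rh4, Rg4, Rf4, Re4, Rd4, Rb4, Ra4+, Rc3, Rc2, Rc1, ... (list truncated; more exist).
White has legal moves and is not in check → neither.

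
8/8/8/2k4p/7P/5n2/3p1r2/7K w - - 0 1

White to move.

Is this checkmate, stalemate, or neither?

stalemate

White to move; white king on h1.
In check: no.
King squares — g1: attacked by Nf3; g2: attacked by Rf2; h2: attacked by Rf2.
Legal moves for White: none.
Not in check and no legal moves → stalemate.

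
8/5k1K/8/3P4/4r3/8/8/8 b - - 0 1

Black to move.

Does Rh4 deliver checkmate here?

yes

After Rh4: white king on h7; in check: yes, from the black rook on h4.
King squares — g6: attacked by Kf7; h6: attacked by Rh4; g7: attacked by Kf7; g8: attacked by Kf7; h8: attacked by Rh4.
White has no legal moves → checkmate.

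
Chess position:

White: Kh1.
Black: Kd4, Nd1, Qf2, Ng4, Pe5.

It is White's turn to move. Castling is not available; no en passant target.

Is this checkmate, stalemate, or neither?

stalemate

White to move; white king on h1.
In check: no.
King squares — g1: attacked by Qf2; g2: attacked by Qf2; h2: attacked by Qf2.
Legal moves for White: none.
Not in check and no legal moves → stalemate.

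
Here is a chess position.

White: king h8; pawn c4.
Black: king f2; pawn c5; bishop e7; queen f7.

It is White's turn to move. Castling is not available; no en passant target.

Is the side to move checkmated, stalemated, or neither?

stalemate

White to move; white king on h8.
In check: no.
King squares — g7: attacked by Qf7; h7: attacked by Qf7; g8: attacked by Qf7.
Legal moves for White: none.
Not in check and no legal moves → stalemate.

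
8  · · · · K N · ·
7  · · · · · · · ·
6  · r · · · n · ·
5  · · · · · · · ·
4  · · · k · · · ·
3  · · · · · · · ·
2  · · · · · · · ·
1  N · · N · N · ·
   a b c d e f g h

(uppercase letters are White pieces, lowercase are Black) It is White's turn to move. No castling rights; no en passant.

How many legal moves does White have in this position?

White to move; king on e8.
In check: yes, from the black knight on f6.
Legal moves: Kd8, Kf7, Ke7.
Count: 3.

3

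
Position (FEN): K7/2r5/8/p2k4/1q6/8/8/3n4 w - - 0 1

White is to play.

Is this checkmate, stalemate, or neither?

White to move; white king on a8.
In check: no.
King squares — a7: attacked by Rc7; b7: attacked by Qb4; b8: attacked by Qb4.
Legal moves for White: none.
Not in check and no legal moves → stalemate.

stalemate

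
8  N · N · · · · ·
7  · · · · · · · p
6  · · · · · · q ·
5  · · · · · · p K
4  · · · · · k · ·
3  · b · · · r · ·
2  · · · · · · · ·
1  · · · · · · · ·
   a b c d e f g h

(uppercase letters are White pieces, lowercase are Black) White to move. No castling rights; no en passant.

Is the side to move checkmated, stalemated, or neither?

White to move; white king on h5.
In check: yes, from the black queen on g6.
King squares — g4: attacked by Kf4; h4: attacked by Pg5; g5: attacked by Kf4; g6: attacked by Ph7; h6: attacked by Qg6.
Legal moves for White: none.
In check with no legal moves → checkmate.

checkmate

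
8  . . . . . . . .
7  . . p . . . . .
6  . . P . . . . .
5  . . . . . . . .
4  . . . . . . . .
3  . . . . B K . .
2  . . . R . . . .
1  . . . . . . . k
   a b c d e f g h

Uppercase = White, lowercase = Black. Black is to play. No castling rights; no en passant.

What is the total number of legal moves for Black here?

Black to move; king on h1.
In check: no.
Legal moves: none.
Count: 0.

0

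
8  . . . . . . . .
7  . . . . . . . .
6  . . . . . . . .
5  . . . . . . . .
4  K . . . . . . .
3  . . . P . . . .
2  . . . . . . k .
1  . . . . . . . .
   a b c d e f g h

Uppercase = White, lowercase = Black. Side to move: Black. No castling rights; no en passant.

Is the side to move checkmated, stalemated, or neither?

neither

Black to move; black king on g2.
In check: no.
Legal moves for Black: Kh3, Kg3, Kf3, Kh2, Kf2, Kh1, Kg1, Kf1.
Black has 8 legal moves and is not in check → neither.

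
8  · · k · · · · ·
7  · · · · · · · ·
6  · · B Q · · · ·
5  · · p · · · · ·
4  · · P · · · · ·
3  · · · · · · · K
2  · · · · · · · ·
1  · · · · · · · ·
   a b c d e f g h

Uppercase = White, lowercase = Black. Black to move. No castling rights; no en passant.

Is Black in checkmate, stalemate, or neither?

Black to move; black king on c8.
In check: no.
King squares — b7: attacked by Bc6; c7: attacked by Qd6; d7: attacked by Bc6; b8: attacked by Qd6; d8: attacked by Qd6.
Legal moves for Black: none.
Not in check and no legal moves → stalemate.

stalemate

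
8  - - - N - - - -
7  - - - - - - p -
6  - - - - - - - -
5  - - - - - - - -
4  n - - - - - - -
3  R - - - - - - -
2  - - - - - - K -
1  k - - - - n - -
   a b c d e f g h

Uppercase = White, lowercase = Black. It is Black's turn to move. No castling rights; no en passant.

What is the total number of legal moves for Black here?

Black to move; king on a1.
In check: yes, from the white rook on a3.
Legal moves: Kb2, Kb1.
Count: 2.

2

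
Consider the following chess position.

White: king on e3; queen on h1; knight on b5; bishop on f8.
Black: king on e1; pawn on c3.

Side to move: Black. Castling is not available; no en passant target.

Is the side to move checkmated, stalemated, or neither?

checkmate

Black to move; black king on e1.
In check: yes, from the white queen on h1.
King squares — d1: attacked by Qh1; f1: attacked by Qh1; d2: attacked by Ke3; e2: attacked by Ke3; f2: attacked by Ke3.
Legal moves for Black: none.
In check with no legal moves → checkmate.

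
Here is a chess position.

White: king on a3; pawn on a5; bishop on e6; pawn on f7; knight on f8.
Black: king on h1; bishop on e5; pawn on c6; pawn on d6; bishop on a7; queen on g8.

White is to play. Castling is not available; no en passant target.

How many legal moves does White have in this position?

White to move; king on a3.
In check: no.
Legal moves: Nh7, Nd7, Ng6, Bc8, Bd7, Bf5, Bd5+, Bg4, Bc4, Bh3, Bb3, Ba2, Kb4, Ka4, Kb3, Ka2, fxg8=Q, fxg8=R, fxg8=B, fxg8=N, a6.
Count: 21.

21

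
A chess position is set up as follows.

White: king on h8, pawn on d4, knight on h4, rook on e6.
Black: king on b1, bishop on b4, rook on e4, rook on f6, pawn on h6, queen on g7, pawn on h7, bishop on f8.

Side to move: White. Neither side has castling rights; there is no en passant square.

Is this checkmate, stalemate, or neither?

checkmate

White to move; white king on h8.
In check: yes, from the black queen on g7.
King squares — g7: attacked by Bf8; h7: attacked by Qg7; g8: attacked by Qg7.
Legal moves for White: none.
In check with no legal moves → checkmate.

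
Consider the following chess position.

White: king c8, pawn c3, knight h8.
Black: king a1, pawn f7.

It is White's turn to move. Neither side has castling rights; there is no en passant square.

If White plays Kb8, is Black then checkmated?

no

After Kb8: black king on a1; in check: no.
Black is not in check, so this cannot be checkmate.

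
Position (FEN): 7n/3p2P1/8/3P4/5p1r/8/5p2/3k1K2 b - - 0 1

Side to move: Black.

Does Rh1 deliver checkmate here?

After Rh1: white king on f1; in check: yes, from the black rook on h1.
White has 2 legal replies: Kg2, Kxf2.
In check but a legal move exists → not checkmate.

no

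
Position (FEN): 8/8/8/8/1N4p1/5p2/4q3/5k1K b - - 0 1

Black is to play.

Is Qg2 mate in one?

yes

After Qg2: white king on h1; in check: yes, from the black queen on g2.
King squares — g1: attacked by Kf1; g2: attacked by Kf1; h2: attacked by Qg2.
White has no legal moves → checkmate.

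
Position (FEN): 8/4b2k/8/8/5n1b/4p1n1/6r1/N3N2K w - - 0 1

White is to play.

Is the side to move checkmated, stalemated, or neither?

checkmate

White to move; white king on h1.
In check: yes, from the black knight on g3.
King squares — g1: attacked by Rg2; g2: attacked by Nf4; h2: attacked by Rg2.
Legal moves for White: none.
In check with no legal moves → checkmate.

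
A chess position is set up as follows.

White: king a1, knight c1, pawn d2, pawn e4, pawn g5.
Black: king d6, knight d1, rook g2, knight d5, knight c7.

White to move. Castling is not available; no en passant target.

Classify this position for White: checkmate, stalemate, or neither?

White to move; white king on a1.
In check: no.
Legal moves for White: Nd3, Nb3, Ne2, Na2, Ka2, Kb1, exd5, g6, e5+, d3, d4.
White has 11 legal moves and is not in check → neither.

neither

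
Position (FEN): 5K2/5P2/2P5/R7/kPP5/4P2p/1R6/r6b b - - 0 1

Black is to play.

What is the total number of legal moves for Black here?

Black to move; king on a4.
In check: yes, from the white rook on a5.
Legal moves: none.
Count: 0.

0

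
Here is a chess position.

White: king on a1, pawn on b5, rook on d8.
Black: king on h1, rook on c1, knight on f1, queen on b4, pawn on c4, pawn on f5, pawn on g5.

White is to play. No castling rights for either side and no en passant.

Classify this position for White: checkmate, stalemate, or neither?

neither

White to move; white king on a1.
In check: yes, from the black rook on c1.
Legal moves for White: Ka2.
White is in check but has 1 legal move → neither.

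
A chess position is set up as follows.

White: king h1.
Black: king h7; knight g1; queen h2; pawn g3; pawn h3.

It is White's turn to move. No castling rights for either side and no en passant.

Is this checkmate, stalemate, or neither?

checkmate

White to move; white king on h1.
In check: yes, from the black queen on h2.
King squares — g1: attacked by Qh2; g2: attacked by Qh2; h2: attacked by Pg3.
Legal moves for White: none.
In check with no legal moves → checkmate.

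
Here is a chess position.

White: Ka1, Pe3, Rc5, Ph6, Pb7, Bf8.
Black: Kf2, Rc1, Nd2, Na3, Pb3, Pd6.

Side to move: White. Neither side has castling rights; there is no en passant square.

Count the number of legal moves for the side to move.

White to move; king on a1.
In check: yes, from the black rook on c1.
Legal moves: Kb2, Rxc1.
Count: 2.

2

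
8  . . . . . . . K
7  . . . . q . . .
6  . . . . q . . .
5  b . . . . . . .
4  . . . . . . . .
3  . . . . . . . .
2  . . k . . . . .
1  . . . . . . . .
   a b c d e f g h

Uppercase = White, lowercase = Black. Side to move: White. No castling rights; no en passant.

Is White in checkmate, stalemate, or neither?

White to move; white king on h8.
In check: no.
King squares — g7: attacked by Qe7; h7: attacked by Qe7; g8: attacked by Qe6.
Legal moves for White: none.
Not in check and no legal moves → stalemate.

stalemate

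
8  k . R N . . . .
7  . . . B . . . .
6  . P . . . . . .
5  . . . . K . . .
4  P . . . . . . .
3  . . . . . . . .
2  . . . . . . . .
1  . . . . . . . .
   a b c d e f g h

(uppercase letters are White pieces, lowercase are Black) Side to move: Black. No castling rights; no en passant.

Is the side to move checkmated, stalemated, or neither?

Black to move; black king on a8.
In check: yes, from the white rook on c8.
King squares — a7: attacked by Pb6; b7: attacked by Nd8; b8: attacked by Rc8.
Legal moves for Black: none.
In check with no legal moves → checkmate.

checkmate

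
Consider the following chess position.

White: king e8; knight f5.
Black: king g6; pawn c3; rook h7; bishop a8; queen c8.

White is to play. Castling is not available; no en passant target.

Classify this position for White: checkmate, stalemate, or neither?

checkmate

White to move; white king on e8.
In check: yes, from the black queen on c8.
King squares — d7: attacked by Rh7; e7: attacked by Rh7; f7: attacked by Kg6; d8: attacked by Qc8; f8: attacked by Qc8.
Legal moves for White: none.
In check with no legal moves → checkmate.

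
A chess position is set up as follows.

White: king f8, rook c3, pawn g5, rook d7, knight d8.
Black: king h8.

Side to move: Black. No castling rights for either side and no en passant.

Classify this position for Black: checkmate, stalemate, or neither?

Black to move; black king on h8.
In check: no.
King squares — g7: attacked by Rd7; h7: attacked by Rd7; g8: attacked by Kf8.
Legal moves for Black: none.
Not in check and no legal moves → stalemate.

stalemate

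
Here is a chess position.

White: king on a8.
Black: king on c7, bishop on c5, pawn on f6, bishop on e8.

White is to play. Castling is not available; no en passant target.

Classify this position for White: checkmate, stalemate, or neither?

stalemate

White to move; white king on a8.
In check: no.
King squares — a7: attacked by Bc5; b7: attacked by Kc7; b8: attacked by Kc7.
Legal moves for White: none.
Not in check and no legal moves → stalemate.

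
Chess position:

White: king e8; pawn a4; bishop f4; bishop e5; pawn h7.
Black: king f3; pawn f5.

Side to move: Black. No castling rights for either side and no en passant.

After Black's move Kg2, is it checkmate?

After Kg2: white king on e8; in check: no.
White is not in check, so this cannot be checkmate.

no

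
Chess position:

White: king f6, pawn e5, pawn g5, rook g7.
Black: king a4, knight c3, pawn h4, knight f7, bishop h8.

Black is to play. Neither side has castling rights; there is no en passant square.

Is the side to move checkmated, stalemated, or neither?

neither

Black to move; black king on a4.
In check: no.
Legal moves for Black include: Bxg7+, Nd8, Nh6, Nd6, Nxg5, Nxe5, Kb5, Ka5, Kb4, Kb3, Ka3, Nd5+, Nb5, Ne4+, Ne2, Na2, Nd1, Nb1, ... (list truncated; more exist).
Black has legal moves and is not in check → neither.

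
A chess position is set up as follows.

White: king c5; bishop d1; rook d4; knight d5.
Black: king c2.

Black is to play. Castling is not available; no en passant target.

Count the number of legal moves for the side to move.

3

Black to move; king on c2.
In check: yes, from the white bishop on d1.
Legal moves: Kb2, Kc1, Kb1.
Count: 3.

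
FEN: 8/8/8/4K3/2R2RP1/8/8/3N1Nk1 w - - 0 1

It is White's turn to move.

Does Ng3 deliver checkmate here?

After Ng3: black king on g1; in check: no.
Black is not in check, so this cannot be checkmate.

no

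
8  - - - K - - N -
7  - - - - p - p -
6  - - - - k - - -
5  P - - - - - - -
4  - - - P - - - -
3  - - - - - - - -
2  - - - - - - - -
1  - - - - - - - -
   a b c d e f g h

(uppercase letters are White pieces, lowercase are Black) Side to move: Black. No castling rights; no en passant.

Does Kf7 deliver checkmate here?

After Kf7: white king on d8; in check: no.
White is not in check, so this cannot be checkmate.

no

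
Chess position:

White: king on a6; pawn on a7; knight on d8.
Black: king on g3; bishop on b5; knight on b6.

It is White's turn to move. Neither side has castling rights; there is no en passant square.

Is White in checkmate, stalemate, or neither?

White to move; white king on a6.
In check: yes, from the black bishop on b5.
Legal moves for White: Kb7, Kxb6, Kxb5, Ka5.
White is in check but has 4 legal moves → neither.

neither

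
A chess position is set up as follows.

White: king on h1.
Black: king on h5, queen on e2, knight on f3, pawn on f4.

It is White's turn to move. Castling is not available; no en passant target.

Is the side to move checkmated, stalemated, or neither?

stalemate

White to move; white king on h1.
In check: no.
King squares — g1: attacked by Nf3; g2: attacked by Qe2; h2: attacked by Qe2.
Legal moves for White: none.
Not in check and no legal moves → stalemate.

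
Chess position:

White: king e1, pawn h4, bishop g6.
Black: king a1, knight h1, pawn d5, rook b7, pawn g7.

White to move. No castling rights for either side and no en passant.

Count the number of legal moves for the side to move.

14

White to move; king on e1.
In check: no.
Legal moves: Be8, Bh7, Bf7, Bh5, Bf5, Be4, Bd3, Bc2, Bb1, Ke2, Kd2, Kf1, Kd1, h5.
Count: 14.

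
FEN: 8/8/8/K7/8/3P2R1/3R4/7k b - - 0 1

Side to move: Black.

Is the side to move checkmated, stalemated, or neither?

Black to move; black king on h1.
In check: no.
King squares — g1: attacked by Rg3; g2: attacked by Rd2; h2: attacked by Rd2.
Legal moves for Black: none.
Not in check and no legal moves → stalemate.

stalemate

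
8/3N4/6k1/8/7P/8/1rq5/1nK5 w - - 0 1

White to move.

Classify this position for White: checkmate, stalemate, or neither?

White to move; white king on c1.
In check: yes, from the black queen on c2.
King squares — b1: attacked by Rb2; d1: attacked by Qc2; b2: attacked by Qc2; c2: attacked by Rb2; d2: attacked by Nb1.
Legal moves for White: none.
In check with no legal moves → checkmate.

checkmate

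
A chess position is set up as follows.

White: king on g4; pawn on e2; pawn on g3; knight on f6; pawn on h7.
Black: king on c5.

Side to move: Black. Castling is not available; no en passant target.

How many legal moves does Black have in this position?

Black to move; king on c5.
In check: no.
Legal moves: Kd6, Kc6, Kb6, Kb5, Kd4, Kc4, Kb4.
Count: 7.

7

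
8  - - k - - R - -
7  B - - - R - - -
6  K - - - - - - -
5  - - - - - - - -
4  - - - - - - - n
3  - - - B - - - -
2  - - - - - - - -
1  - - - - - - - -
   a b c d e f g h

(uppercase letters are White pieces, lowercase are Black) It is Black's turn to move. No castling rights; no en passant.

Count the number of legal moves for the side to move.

Black to move; king on c8.
In check: yes, from the white rook on f8.
Legal moves: none.
Count: 0.

0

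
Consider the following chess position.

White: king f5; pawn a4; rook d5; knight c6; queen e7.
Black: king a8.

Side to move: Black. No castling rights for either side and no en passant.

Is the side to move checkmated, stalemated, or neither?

stalemate

Black to move; black king on a8.
In check: no.
King squares — a7: attacked by Nc6; b7: attacked by Qe7; b8: attacked by Nc6.
Legal moves for Black: none.
Not in check and no legal moves → stalemate.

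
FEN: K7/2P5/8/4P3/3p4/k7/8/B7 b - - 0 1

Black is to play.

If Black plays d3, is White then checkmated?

After d3: white king on a8; in check: no.
White is not in check, so this cannot be checkmate.

no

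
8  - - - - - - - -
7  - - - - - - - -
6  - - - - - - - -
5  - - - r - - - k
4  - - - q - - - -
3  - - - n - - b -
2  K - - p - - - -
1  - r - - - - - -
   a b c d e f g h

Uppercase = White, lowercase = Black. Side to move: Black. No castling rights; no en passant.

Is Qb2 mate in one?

After Qb2: white king on a2; in check: yes, from the black queen on b2.
King squares — a1: attacked by Rb1; b1: attacked by Qb2; b2: attacked by Rb1; a3: attacked by Qb2; b3: attacked by Qb2.
White has no legal moves → checkmate.

yes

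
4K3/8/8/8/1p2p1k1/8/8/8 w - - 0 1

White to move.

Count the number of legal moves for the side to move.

5

White to move; king on e8.
In check: no.
Legal moves: Kf8, Kd8, Kf7, Ke7, Kd7.
Count: 5.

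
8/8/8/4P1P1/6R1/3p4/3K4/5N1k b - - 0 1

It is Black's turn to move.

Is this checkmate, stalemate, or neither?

Black to move; black king on h1.
In check: no.
King squares — g1: attacked by Rg4; g2: attacked by Rg4; h2: attacked by Nf1.
Legal moves for Black: none.
Not in check and no legal moves → stalemate.

stalemate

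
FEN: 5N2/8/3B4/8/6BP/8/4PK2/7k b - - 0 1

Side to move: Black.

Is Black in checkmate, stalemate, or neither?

Black to move; black king on h1.
In check: no.
King squares — g1: attacked by Kf2; g2: attacked by Kf2; h2: attacked by Bd6.
Legal moves for Black: none.
Not in check and no legal moves → stalemate.

stalemate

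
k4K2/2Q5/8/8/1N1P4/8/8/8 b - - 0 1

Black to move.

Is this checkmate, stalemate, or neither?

stalemate

Black to move; black king on a8.
In check: no.
King squares — a7: attacked by Qc7; b7: attacked by Qc7; b8: attacked by Qc7.
Legal moves for Black: none.
Not in check and no legal moves → stalemate.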